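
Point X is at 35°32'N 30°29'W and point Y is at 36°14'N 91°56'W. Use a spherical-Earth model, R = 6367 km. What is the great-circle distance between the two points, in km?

5435 km

cos σ = sin φ₁ sin φ₂ + cos φ₁ cos φ₂ cos Δλ
      = sin(35.53°)sin(36.23°) + cos(35.53°)cos(36.23°)cos(-61.45°) = 0.6572
σ = 48.911° → d = Rσ = 6367·0.85366 = 5435 km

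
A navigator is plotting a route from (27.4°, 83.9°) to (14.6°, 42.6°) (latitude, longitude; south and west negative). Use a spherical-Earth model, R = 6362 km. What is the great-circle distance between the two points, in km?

4487 km

Haversine: a = sin²(Δφ/2)+cos φ₁ cos φ₂ sin²(Δλ/2) = 0.11928;  σ = 2·atan2(√a,√(1−a))
σ = 40.408° → d = Rσ = 6362·0.70525 = 4487 km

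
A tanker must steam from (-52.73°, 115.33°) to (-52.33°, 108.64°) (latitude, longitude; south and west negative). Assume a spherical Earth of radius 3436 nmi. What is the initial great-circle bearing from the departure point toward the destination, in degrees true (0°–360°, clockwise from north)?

N = sin Δλ·cos φ₂ = -0.0712;  D = cos φ₁ sin φ₂ − sin φ₁ cos φ₂ cos Δλ = +0.0037
initial course = atan2(N, D) = 272.95°

273.0°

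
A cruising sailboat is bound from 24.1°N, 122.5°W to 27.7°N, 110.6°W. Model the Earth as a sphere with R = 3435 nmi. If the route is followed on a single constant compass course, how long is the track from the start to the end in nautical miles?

677 nmi

Rhumb course C = atan2(Δλ, Δψ) with Δψ = ln[tan(π/4+φ₂/2)/tan(π/4+φ₁/2)] = +0.0699, Δλ = +0.2077 → C = 71.41°
d = R·|Δφ| / |cos C| = 3435·0.06283 / 0.31883 = 677 nmi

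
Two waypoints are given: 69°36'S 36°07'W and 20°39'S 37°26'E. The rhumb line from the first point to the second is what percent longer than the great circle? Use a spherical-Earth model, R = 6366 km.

4.1%

Great circle: σ = 1.1341 rad → d_gc = Rσ = 7220.0 km
Rhumb: Δφ = +0.8543, Δλ = +1.2837, Δψ = +1.3467, q = Δφ/Δψ = 0.6344 → d_rh = R√(Δφ²+q²Δλ²) = 7513.7 km
Excess = (7513.7 − 7220.0) / 7220.0 = 293.7 / 7220.0 = 4.07% ≈ 4.1%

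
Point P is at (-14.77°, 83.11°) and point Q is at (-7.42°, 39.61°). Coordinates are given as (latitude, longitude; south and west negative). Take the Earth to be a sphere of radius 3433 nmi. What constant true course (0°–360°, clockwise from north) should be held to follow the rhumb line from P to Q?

279.8°

Δψ = ln[tan(π/4+φ₂/2)/tan(π/4+φ₁/2)] = +0.1308
Δλ = -0.7592 rad (taken the short way round)
course = atan2(Δλ, Δψ) = 279.78°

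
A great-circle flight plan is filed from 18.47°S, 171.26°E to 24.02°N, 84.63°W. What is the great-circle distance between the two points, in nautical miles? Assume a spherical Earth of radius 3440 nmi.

6598 nmi

cos σ = sin φ₁ sin φ₂ + cos φ₁ cos φ₂ cos Δλ
      = sin(-18.47°)sin(24.02°) + cos(-18.47°)cos(24.02°)cos(104.11°) = -0.3402
σ = 109.887° → d = Rσ = 3440·1.91789 = 6598 nmi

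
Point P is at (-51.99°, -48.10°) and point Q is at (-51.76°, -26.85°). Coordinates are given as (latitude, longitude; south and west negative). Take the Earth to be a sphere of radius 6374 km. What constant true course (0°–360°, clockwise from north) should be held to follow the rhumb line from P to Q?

89.0°

Δψ = ln[tan(π/4+φ₂/2)/tan(π/4+φ₁/2)] = +0.0065
Δλ = +0.3709 rad (taken the short way round)
course = atan2(Δλ, Δψ) = 89.00°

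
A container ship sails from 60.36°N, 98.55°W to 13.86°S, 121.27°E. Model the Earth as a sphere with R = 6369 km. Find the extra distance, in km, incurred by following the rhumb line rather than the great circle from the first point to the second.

1328 km

Great circle: cos σ = sin φ₁ sin φ₂ + cos φ₁ cos φ₂ cos Δλ,  σ = 2.1858 rad → d_gc = 13921.6 km
Rhumb line: Δψ = -1.5739, q = Δφ/Δψ = 0.8230, d_rh = R√(Δφ²+q²Δλ²) = 15249.6 km
Excess = 15249.6 − 13921.6 = 1328.0 ≈ 1328 km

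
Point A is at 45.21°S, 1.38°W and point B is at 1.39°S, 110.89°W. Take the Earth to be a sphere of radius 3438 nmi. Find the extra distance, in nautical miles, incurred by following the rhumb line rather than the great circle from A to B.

238 nmi

Great circle: cos σ = sin φ₁ sin φ₂ + cos φ₁ cos φ₂ cos Δλ,  σ = 1.7906 rad → d_gc = 6156.0 nmi
Rhumb line: Δψ = +0.8623, q = Δφ/Δψ = 0.8869, d_rh = R√(Δφ²+q²Δλ²) = 6393.8 nmi
Excess = 6393.8 − 6156.0 = 237.8 ≈ 238 nmi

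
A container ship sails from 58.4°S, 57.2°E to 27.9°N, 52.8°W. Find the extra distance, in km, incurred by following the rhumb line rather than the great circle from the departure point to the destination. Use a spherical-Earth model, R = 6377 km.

387 km

Great circle: cos σ = sin φ₁ sin φ₂ + cos φ₁ cos φ₂ cos Δλ,  σ = 2.1615 rad → d_gc = 13783.8 km
Rhumb line: Δψ = +1.7698, q = Δφ/Δψ = 0.8511, d_rh = R√(Δφ²+q²Δλ²) = 14171.2 km
Excess = 14171.2 − 13783.8 = 387.4 ≈ 387 km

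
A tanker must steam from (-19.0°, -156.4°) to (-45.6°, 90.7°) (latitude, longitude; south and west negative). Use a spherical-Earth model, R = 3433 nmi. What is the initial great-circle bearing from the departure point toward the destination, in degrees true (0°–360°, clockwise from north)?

θ = atan2( sin Δλ·cos φ₂ ,  cos φ₁ sin φ₂ − sin φ₁ cos φ₂ cos Δλ )
  = atan2(-0.6445, -0.7642) = 220.14°

220.1°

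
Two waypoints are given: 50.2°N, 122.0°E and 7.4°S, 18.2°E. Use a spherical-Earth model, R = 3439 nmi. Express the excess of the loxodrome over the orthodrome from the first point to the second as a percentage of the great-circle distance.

Great circle: σ = 1.8239 rad → d_gc = Rσ = 6272.2 nmi
Rhumb: Δφ = -1.0053, Δλ = -1.8117, Δψ = -1.1456, q = Δφ/Δψ = 0.8775 → d_rh = R√(Δφ²+q²Δλ²) = 6468.5 nmi
Excess = (6468.5 − 6272.2) / 6272.2 = 196.3 / 6272.2 = 3.13% ≈ 3.1%

3.1%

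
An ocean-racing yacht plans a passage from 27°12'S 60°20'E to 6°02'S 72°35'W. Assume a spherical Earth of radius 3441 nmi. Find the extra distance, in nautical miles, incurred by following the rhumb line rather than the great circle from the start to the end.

277 nmi

Great circle: cos σ = sin φ₁ sin φ₂ + cos φ₁ cos φ₂ cos Δλ,  σ = 2.1582 rad → d_gc = 7426.5 nmi
Rhumb line: Δψ = +0.3881, q = Δφ/Δψ = 0.9518, d_rh = R√(Δφ²+q²Δλ²) = 7703.3 nmi
Excess = 7703.3 − 7426.5 = 276.8 ≈ 277 nmi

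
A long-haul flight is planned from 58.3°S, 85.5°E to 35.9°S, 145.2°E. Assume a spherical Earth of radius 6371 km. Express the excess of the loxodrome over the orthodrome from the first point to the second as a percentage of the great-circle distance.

Great circle: σ = 0.7761 rad → d_gc = Rσ = 4944.6 km
Rhumb: Δφ = +0.3910, Δλ = +1.0420, Δψ = +0.5870, q = Δφ/Δψ = 0.6661 → d_rh = R√(Δφ²+q²Δλ²) = 5074.8 km
Excess = (5074.8 − 4944.6) / 4944.6 = 130.2 / 4944.6 = 2.63% ≈ 2.6%

2.6%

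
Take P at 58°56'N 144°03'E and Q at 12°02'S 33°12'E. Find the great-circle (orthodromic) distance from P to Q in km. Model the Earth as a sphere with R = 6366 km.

cos σ = sin φ₁ sin φ₂ + cos φ₁ cos φ₂ cos Δλ
      = sin(58.93°)sin(-12.03°) + cos(58.93°)cos(-12.03°)cos(-110.85°) = -0.3582
σ = 110.990° → d = Rσ = 6366·1.93715 = 12332 km

12332 km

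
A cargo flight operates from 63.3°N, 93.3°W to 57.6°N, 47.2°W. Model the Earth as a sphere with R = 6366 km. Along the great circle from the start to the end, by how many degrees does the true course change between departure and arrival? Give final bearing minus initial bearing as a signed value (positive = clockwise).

+40.7°

Initial bearing θ₁ = atan2(sin Δλ cos φ₂, cos φ₁ sin φ₂ − sin φ₁ cos φ₂ cos Δλ) = 82.99°
Final bearing θ₂ = (initial bearing from the destination back to the start) + 180° = 123.67°
Δθ = θ₂ − θ₁ = +40.7°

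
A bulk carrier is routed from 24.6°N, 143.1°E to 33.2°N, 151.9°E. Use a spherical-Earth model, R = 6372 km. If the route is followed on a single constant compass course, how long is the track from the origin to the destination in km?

Δψ = ln[tan(π/4+φ₂/2)/tan(π/4+φ₁/2)] = +0.1717;  Δφ = +0.1501 rad,  Δλ = +0.1536 rad
q = Δφ/Δψ = 0.8741
d = R·√(Δφ² + q²Δλ²) = 6372·0.20138 = 1283 km

1283 km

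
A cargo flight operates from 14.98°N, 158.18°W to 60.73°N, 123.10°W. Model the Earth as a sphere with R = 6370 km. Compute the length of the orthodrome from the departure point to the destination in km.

Haversine: a = sin²(Δφ/2)+cos φ₁ cos φ₂ sin²(Δλ/2) = 0.19400;  σ = 2·atan2(√a,√(1−a))
σ = 52.266° → d = Rσ = 6370·0.91221 = 5811 km

5811 km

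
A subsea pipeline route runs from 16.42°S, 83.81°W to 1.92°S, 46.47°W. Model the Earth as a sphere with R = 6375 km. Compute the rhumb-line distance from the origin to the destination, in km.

Rhumb course C = atan2(Δλ, Δψ) with Δψ = ln[tan(π/4+φ₂/2)/tan(π/4+φ₁/2)] = +0.2571, Δλ = +0.6517 → C = 68.47°
d = R·|Δφ| / |cos C| = 6375·0.25307 / 0.36694 = 4397 km

4397 km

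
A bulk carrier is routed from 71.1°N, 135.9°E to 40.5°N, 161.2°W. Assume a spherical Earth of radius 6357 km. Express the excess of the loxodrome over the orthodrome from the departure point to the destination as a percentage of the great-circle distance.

Great circle: σ = 0.7574 rad → d_gc = Rσ = 4814.7 km
Rhumb: Δφ = -0.5341, Δλ = +1.0978, Δψ = -1.0187, q = Δφ/Δψ = 0.5242 → d_rh = R√(Δφ²+q²Δλ²) = 4991.2 km
Excess = (4991.2 − 4814.7) / 4814.7 = 176.5 / 4814.7 = 3.67% ≈ 3.7%

3.7%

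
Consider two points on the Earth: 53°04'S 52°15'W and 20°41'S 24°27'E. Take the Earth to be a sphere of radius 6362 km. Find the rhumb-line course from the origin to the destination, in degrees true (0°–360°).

Δψ = ln[tan(π/4+φ₂/2)/tan(π/4+φ₁/2)] = +0.7277
Δλ = +1.3387 rad (taken the short way round)
course = atan2(Δλ, Δψ) = 61.47°

61.5°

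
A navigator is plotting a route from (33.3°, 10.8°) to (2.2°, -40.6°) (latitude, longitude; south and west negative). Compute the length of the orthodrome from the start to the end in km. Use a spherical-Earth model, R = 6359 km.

6345 km

cos σ = sin φ₁ sin φ₂ + cos φ₁ cos φ₂ cos Δλ
      = sin(33.30°)sin(2.20°) + cos(33.30°)cos(2.20°)cos(-51.40°) = 0.5421
σ = 57.171° → d = Rσ = 6359·0.99782 = 6345 km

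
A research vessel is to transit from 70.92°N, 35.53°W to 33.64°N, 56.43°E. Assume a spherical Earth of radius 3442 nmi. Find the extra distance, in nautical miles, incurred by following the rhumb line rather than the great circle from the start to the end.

277 nmi

Great circle: cos σ = sin φ₁ sin φ₂ + cos φ₁ cos φ₂ cos Δλ,  σ = 1.0307 rad → d_gc = 3547.6 nmi
Rhumb line: Δψ = -1.1593, q = Δφ/Δψ = 0.5612, d_rh = R√(Δφ²+q²Δλ²) = 3824.8 nmi
Excess = 3824.8 − 3547.6 = 277.2 ≈ 277 nmi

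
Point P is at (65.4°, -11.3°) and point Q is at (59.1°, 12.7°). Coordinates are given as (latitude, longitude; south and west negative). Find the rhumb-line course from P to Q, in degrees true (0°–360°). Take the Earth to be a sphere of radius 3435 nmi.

Δψ = ln[tan(π/4+φ₂/2)/tan(π/4+φ₁/2)] = -0.2371
Δλ = +0.4189 rad (taken the short way round)
course = atan2(Δλ, Δψ) = 119.52°

119.5°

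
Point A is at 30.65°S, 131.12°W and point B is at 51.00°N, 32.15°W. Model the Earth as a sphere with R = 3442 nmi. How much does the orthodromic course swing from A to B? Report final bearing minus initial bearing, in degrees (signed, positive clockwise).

+30.6°

At departure: θ₁ = atan2(sin Δλ cos φ₂, cos φ₁ sin φ₂ − sin φ₁ cos φ₂ cos Δλ) = 45.14°
At arrival: θ₂ = atan2(sin Δλ cos φ₁, −cos φ₂ sin φ₁ + sin φ₂ cos φ₁ cos Δλ) = 75.70°
Δθ = θ₂ − θ₁ = +30.6°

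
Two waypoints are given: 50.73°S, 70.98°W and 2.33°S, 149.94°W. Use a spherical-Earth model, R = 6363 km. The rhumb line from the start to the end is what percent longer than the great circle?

2.1%

Great circle: σ = 1.4176 rad → d_gc = Rσ = 9020.3 km
Rhumb: Δφ = +0.8447, Δλ = -1.3781, Δψ = +0.9900, q = Δφ/Δψ = 0.8533 → d_rh = R√(Δφ²+q²Δλ²) = 9212.9 km
Excess = (9212.9 − 9020.3) / 9020.3 = 192.6 / 9020.3 = 2.14% ≈ 2.1%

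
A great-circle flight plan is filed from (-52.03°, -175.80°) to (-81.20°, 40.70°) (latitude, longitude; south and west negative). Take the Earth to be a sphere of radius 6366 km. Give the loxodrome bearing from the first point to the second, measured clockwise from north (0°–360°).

239.1°

Meridional parts: M(φ₁)=-1.0670, M(φ₂)=-2.5647 → ΔM = -1.4976;  Δλ = -2.5045 rad
tan C = Δλ / ΔM = +1.6723 → C = 239.12°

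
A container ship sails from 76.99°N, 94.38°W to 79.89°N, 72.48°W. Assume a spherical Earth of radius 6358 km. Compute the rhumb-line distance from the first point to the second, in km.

582 km

Rhumb course C = atan2(Δλ, Δψ) with Δψ = ln[tan(π/4+φ₂/2)/tan(π/4+φ₁/2)] = +0.2539, Δλ = +0.3822 → C = 56.40°
d = R·|Δφ| / |cos C| = 6358·0.05061 / 0.55332 = 582 km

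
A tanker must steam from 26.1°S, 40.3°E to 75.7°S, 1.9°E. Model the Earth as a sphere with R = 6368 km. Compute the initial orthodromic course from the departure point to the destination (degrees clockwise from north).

191.1°

N = sin Δλ·cos φ₂ = -0.1534;  D = cos φ₁ sin φ₂ − sin φ₁ cos φ₂ cos Δλ = -0.7850
initial course = atan2(N, D) = 191.06°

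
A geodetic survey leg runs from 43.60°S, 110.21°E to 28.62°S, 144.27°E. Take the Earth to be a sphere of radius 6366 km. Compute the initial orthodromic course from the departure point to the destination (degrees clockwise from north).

N = sin Δλ·cos φ₂ = +0.4916;  D = cos φ₁ sin φ₂ − sin φ₁ cos φ₂ cos Δλ = +0.1546
initial course = atan2(N, D) = 72.54°

72.5°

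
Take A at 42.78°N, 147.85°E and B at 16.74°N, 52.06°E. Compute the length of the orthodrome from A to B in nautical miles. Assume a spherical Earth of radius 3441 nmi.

Haversine: a = sin²(Δφ/2)+cos φ₁ cos φ₂ sin²(Δλ/2) = 0.43764;  σ = 2·atan2(√a,√(1−a))
σ = 82.836° → d = Rσ = 3441·1.44575 = 4975 nmi

4975 nmi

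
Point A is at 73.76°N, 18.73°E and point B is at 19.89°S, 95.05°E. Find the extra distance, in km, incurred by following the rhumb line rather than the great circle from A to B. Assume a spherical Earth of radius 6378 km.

319 km

Great circle: cos σ = sin φ₁ sin φ₂ + cos φ₁ cos φ₂ cos Δλ,  σ = 1.8384 rad → d_gc = 11725.48 km
Rhumb line: Δψ = -2.3015, q = Δφ/Δψ = 0.7102, d_rh = R√(Δφ²+q²Δλ²) = 12044.97 km
Excess = 12044.97 − 11725.48 = 319.49 ≈ 319 km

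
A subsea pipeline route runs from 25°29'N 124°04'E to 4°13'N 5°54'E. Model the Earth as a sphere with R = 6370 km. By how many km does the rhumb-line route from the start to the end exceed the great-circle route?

Great circle: cos σ = sin φ₁ sin φ₂ + cos φ₁ cos φ₂ cos Δλ,  σ = 1.9750 rad → d_gc = 12581.0 km
Rhumb line: Δψ = -0.3865, q = Δφ/Δψ = 0.9602, d_rh = R√(Δφ²+q²Δλ²) = 12834.8 km
Excess = 12834.8 − 12581.0 = 253.8 ≈ 254 km

254 km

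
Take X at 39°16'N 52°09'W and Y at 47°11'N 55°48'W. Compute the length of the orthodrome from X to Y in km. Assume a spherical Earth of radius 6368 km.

928 km

cos σ = sin φ₁ sin φ₂ + cos φ₁ cos φ₂ cos Δλ
      = sin(39.27°)sin(47.18°) + cos(39.27°)cos(47.18°)cos(-3.65°) = 0.9894
σ = 8.349° → d = Rσ = 6368·0.14572 = 928 km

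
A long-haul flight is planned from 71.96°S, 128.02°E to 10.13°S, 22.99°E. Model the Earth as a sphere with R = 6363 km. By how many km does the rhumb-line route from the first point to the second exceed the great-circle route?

Great circle: cos σ = sin φ₁ sin φ₂ + cos φ₁ cos φ₂ cos Δλ,  σ = 1.4825 rad → d_gc = 9433.2 km
Rhumb line: Δψ = +1.6627, q = Δφ/Δψ = 0.6490, d_rh = R√(Δφ²+q²Δλ²) = 10220.4 km
Excess = 10220.4 − 9433.2 = 787.2 ≈ 787 km

787 km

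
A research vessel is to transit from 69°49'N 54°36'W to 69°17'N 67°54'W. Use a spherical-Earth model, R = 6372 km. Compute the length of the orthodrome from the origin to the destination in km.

cos σ = sin φ₁ sin φ₂ + cos φ₁ cos φ₂ cos Δλ
      = sin(69.82°)sin(69.28°) + cos(69.82°)cos(69.28°)cos(-13.30°) = 0.9967
σ = 4.668° → d = Rσ = 6372·0.08147 = 519 km

519 km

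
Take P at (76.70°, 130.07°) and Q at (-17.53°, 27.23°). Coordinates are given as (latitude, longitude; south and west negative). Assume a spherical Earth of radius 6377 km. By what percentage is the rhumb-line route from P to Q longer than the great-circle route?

6.1%

Great circle: σ = 1.9197 rad → d_gc = Rσ = 12242.0 km
Rhumb: Δφ = -1.6446, Δλ = -1.7949, Δψ = -2.4600, q = Δφ/Δψ = 0.6686 → d_rh = R√(Δφ²+q²Δλ²) = 12982.8 km
Excess = (12982.8 − 12242.0) / 12242.0 = 740.8 / 12242.0 = 6.051% ≈ 6.1%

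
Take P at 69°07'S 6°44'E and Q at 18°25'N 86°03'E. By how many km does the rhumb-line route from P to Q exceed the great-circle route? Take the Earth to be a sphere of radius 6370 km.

Great circle: cos σ = sin φ₁ sin φ₂ + cos φ₁ cos φ₂ cos Δλ,  σ = 1.8054 rad → d_gc = 11500.5 km
Rhumb line: Δψ = +2.0184, q = Δφ/Δψ = 0.7569, d_rh = R√(Δφ²+q²Δλ²) = 11800.8 km
Excess = 11800.8 − 11500.5 = 300.3 ≈ 300 km

300 km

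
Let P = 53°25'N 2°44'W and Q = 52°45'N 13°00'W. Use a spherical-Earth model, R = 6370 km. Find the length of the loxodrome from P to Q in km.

Rhumb course C = atan2(Δλ, Δψ) with Δψ = ln[tan(π/4+φ₂/2)/tan(π/4+φ₁/2)] = -0.0194, Δλ = -0.1792 → C = 263.83°
d = R·|Δφ| / |cos C| = 6370·0.01164 / 0.10748 = 690 km

690 km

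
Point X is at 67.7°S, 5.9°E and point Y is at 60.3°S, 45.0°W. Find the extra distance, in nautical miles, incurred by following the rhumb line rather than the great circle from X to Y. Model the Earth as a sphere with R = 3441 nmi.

37 nmi

Great circle: cos σ = sin φ₁ sin φ₂ + cos φ₁ cos φ₂ cos Δλ,  σ = 0.3970 rad → d_gc = 1365.98 nmi
Rhumb line: Δψ = +0.2966, q = Δφ/Δψ = 0.4355, d_rh = R√(Δφ²+q²Δλ²) = 1403.46 nmi
Excess = 1403.46 − 1365.98 = 37.48 ≈ 37 nmi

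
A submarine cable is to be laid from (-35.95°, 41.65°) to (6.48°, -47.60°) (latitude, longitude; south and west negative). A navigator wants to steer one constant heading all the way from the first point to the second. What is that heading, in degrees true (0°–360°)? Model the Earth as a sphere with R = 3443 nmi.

Δψ = ln[tan(π/4+φ₂/2)/tan(π/4+φ₁/2)] = +0.7865
Δλ = -1.5577 rad (taken the short way round)
course = atan2(Δλ, Δψ) = 296.79°

296.8°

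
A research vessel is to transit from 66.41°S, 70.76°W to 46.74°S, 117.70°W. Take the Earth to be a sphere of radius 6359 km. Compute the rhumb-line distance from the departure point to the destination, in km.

Δψ = ln[tan(π/4+φ₂/2)/tan(π/4+φ₁/2)] = +0.6413;  Δφ = +0.3433 rad,  Δλ = -0.8193 rad
q = Δφ/Δψ = 0.5353
d = R·√(Δφ² + q²Δλ²) = 6359·0.55697 = 3542 km

3542 km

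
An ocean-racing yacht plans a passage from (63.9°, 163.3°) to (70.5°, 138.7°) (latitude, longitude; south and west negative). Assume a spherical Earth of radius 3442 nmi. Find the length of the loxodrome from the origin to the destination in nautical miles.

693 nmi

Rhumb course C = atan2(Δλ, Δψ) with Δψ = ln[tan(π/4+φ₂/2)/tan(π/4+φ₁/2)] = +0.2993, Δλ = -0.4294 → C = 304.88°
d = R·|Δφ| / |cos C| = 3442·0.11519 / 0.57187 = 693 nmi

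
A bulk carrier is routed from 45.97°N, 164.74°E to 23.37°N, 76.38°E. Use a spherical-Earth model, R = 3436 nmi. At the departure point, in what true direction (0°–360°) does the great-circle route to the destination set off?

N = sin Δλ·cos φ₂ = -0.9176;  D = cos φ₁ sin φ₂ − sin φ₁ cos φ₂ cos Δλ = +0.2568
initial course = atan2(N, D) = 285.64°

285.6°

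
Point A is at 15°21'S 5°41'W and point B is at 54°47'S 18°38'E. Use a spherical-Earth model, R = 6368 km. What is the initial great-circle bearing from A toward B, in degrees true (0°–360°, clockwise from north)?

N = sin Δλ·cos φ₂ = +0.2375;  D = cos φ₁ sin φ₂ − sin φ₁ cos φ₂ cos Δλ = -0.6487
initial course = atan2(N, D) = 159.90°

159.9°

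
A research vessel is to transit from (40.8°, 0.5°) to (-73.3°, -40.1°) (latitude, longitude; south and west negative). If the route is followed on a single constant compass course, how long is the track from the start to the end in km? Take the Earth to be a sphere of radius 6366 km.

13107 km

Rhumb course C = atan2(Δλ, Δψ) with Δψ = ln[tan(π/4+φ₂/2)/tan(π/4+φ₁/2)] = -2.7001, Δλ = -0.7086 → C = 194.70°
d = R·|Δφ| / |cos C| = 6366·1.99142 / 0.96725 = 13107 km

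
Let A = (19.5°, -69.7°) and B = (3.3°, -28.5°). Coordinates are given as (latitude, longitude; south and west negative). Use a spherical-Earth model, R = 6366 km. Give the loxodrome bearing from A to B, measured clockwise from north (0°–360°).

111.9°

Δψ = ln[tan(π/4+φ₂/2)/tan(π/4+φ₁/2)] = -0.2895
Δλ = +0.7191 rad (taken the short way round)
course = atan2(Δλ, Δψ) = 111.93°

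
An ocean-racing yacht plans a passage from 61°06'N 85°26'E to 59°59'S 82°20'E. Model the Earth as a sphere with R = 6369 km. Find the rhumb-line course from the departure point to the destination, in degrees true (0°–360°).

Meridional parts: M(φ₁)=+1.3560, M(φ₂)=-1.3164 → ΔM = -2.6724;  Δλ = -0.0541 rad
tan C = Δλ / ΔM = +0.0202 → C = 181.16°

181.2°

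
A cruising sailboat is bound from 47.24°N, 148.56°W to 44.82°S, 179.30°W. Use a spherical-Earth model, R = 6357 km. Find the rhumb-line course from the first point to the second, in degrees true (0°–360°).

196.5°

Meridional parts: M(φ₁)=+0.9378, M(φ₂)=-0.8769 → ΔM = -1.8147;  Δλ = -0.5365 rad
tan C = Δλ / ΔM = +0.2956 → C = 196.47°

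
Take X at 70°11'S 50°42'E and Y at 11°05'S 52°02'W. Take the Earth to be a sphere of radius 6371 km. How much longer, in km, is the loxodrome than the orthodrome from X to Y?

727 km

Great circle: cos σ = sin φ₁ sin φ₂ + cos φ₁ cos φ₂ cos Δλ,  σ = 1.4631 rad → d_gc = 9321.2 km
Rhumb line: Δψ = +1.5502, q = Δφ/Δψ = 0.6654, d_rh = R√(Δφ²+q²Δλ²) = 10048.2 km
Excess = 10048.2 − 9321.2 = 727.0 ≈ 727 km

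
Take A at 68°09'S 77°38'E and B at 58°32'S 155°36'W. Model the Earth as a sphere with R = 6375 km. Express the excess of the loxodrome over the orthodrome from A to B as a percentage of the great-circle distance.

20.1%

Great circle: σ = 0.8293 rad → d_gc = Rσ = 5286.9 km
Rhumb: Δφ = +0.1678, Δλ = +2.2125, Δψ = +0.3781, q = Δφ/Δψ = 0.4439 → d_rh = R√(Δφ²+q²Δλ²) = 6352.1 km
Excess = (6352.1 − 5286.9) / 5286.9 = 1065.2 / 5286.9 = 20.148% ≈ 20.1%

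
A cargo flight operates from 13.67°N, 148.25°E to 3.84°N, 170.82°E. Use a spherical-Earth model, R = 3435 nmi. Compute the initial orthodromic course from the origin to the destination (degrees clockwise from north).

111.7°

θ = atan2( sin Δλ·cos φ₂ ,  cos φ₁ sin φ₂ − sin φ₁ cos φ₂ cos Δλ )
  = atan2(+0.3830, -0.1527) = 111.74°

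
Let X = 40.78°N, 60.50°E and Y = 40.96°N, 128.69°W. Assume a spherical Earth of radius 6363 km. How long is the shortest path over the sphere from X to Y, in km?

10865 km

cos σ = sin φ₁ sin φ₂ + cos φ₁ cos φ₂ cos Δλ
      = sin(40.78°)sin(40.96°) + cos(40.78°)cos(40.96°)cos(170.81°) = -0.1363
σ = 97.835° → d = Rσ = 6363·1.70755 = 10865 km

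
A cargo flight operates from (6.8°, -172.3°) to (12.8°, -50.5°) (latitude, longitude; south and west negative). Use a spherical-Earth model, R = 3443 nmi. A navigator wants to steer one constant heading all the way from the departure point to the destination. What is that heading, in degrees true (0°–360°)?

87.1°

Δψ = ln[tan(π/4+φ₂/2)/tan(π/4+φ₁/2)] = +0.1063
Δλ = +2.1258 rad (taken the short way round)
course = atan2(Δλ, Δψ) = 87.14°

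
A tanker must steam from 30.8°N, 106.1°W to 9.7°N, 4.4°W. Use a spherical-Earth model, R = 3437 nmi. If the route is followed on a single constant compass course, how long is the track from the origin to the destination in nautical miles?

Δψ = ln[tan(π/4+φ₂/2)/tan(π/4+φ₁/2)] = -0.3954;  Δφ = -0.3683 rad,  Δλ = +1.7750 rad
q = Δφ/Δψ = 0.9314
d = R·√(Δφ² + q²Δλ²) = 3437·1.69377 = 5822 nmi

5822 nmi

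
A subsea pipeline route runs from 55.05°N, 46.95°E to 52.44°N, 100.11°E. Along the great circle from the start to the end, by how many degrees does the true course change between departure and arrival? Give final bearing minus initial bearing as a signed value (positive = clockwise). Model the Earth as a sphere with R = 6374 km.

At departure: θ₁ = atan2(sin Δλ cos φ₂, cos φ₁ sin φ₂ − sin φ₁ cos φ₂ cos Δλ) = 72.42°
At arrival: θ₂ = atan2(sin Δλ cos φ₁, −cos φ₂ sin φ₁ + sin φ₂ cos φ₁ cos Δλ) = 116.38°
Δθ = θ₂ − θ₁ = +44.0°

+44.0°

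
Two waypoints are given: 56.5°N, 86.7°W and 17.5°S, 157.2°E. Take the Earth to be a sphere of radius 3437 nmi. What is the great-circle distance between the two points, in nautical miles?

7129 nmi

Haversine: a = sin²(Δφ/2)+cos φ₁ cos φ₂ sin²(Δλ/2) = 0.74117;  σ = 2·atan2(√a,√(1−a))
σ = 118.838° → d = Rσ = 3437·2.07411 = 7129 nmi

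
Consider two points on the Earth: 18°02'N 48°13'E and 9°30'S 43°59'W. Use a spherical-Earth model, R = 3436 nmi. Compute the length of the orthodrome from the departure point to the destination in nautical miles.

cos σ = sin φ₁ sin φ₂ + cos φ₁ cos φ₂ cos Δλ
      = sin(18.03°)sin(-9.50°) + cos(18.03°)cos(-9.50°)cos(-92.20°) = -0.0871
σ = 94.997° → d = Rσ = 3436·1.65800 = 5697 nmi

5697 nmi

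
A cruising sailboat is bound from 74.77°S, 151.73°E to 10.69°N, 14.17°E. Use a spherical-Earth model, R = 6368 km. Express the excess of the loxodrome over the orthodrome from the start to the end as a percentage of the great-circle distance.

13.3%

Great circle: σ = 1.9492 rad → d_gc = Rσ = 12412.8 km
Rhumb: Δφ = +1.4916, Δλ = -2.4009, Δψ = +2.1999, q = Δφ/Δψ = 0.6780 → d_rh = R√(Δφ²+q²Δλ²) = 14059.6 km
Excess = (14059.6 − 12412.8) / 12412.8 = 1646.8 / 12412.8 = 13.27% ≈ 13.3%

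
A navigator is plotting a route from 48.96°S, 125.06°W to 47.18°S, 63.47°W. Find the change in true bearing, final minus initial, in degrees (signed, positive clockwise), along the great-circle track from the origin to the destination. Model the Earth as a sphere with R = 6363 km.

-47.8°

Initial bearing θ₁ = atan2(sin Δλ cos φ₂, cos φ₁ sin φ₂ − sin φ₁ cos φ₂ cos Δλ) = 111.68°
Final bearing θ₂ = (initial bearing from the destination back to the start) + 180° = 63.85°
Δθ = θ₂ − θ₁ = -47.8°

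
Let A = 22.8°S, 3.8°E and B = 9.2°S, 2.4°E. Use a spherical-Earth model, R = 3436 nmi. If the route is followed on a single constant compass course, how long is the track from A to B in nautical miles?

820 nmi

Δψ = ln[tan(π/4+φ₂/2)/tan(π/4+φ₁/2)] = +0.2476;  Δφ = +0.2374 rad,  Δλ = -0.0244 rad
q = Δφ/Δψ = 0.9586
d = R·√(Δφ² + q²Δλ²) = 3436·0.23852 = 820 nmi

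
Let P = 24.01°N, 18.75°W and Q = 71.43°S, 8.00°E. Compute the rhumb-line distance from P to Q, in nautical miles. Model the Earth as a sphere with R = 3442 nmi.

Δψ = ln[tan(π/4+φ₂/2)/tan(π/4+φ₁/2)] = -2.2429;  Δφ = -1.6657 rad,  Δλ = +0.4669 rad
q = Δφ/Δψ = 0.7427
d = R·√(Δφ² + q²Δλ²) = 3442·1.70145 = 5856 nmi

5856 nmi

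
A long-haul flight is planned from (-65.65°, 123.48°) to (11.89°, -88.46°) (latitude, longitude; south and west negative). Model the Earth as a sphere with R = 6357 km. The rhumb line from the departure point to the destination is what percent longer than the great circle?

Great circle: σ = 2.1295 rad → d_gc = Rσ = 13537.2 km
Rhumb: Δφ = +1.3533, Δλ = +2.5841, Δψ = +1.7427, q = Δφ/Δψ = 0.7766 → d_rh = R√(Δφ²+q²Δλ²) = 15387.1 km
Excess = (15387.1 − 13537.2) / 13537.2 = 1849.9 / 13537.2 = 13.67% ≈ 13.7%

13.7%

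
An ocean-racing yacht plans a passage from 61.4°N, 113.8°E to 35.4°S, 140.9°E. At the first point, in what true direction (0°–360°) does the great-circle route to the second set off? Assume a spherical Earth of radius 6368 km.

θ = atan2( sin Δλ·cos φ₂ ,  cos φ₁ sin φ₂ − sin φ₁ cos φ₂ cos Δλ )
  = atan2(+0.3713, -0.9144) = 157.90°

157.9°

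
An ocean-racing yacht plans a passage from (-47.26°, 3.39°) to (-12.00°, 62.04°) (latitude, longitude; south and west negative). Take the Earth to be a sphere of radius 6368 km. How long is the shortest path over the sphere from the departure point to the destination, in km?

6683 km

Haversine: a = sin²(Δφ/2)+cos φ₁ cos φ₂ sin²(Δλ/2) = 0.25096;  σ = 2·atan2(√a,√(1−a))
σ = 60.127° → d = Rσ = 6368·1.04942 = 6683 km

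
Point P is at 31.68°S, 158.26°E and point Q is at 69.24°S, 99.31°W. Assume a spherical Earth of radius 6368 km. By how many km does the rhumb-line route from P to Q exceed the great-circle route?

695 km

Great circle: cos σ = sin φ₁ sin φ₂ + cos φ₁ cos φ₂ cos Δλ,  σ = 1.1306 rad → d_gc = 7199.4 km
Rhumb line: Δψ = -1.1139, q = Δφ/Δψ = 0.5885, d_rh = R√(Δφ²+q²Δλ²) = 7894.1 km
Excess = 7894.1 − 7199.4 = 694.7 ≈ 695 km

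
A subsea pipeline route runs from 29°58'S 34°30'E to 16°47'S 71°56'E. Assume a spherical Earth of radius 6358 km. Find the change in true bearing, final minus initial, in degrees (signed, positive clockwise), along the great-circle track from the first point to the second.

-15.4°

Initial bearing θ₁ = atan2(sin Δλ cos φ₂, cos φ₁ sin φ₂ − sin φ₁ cos φ₂ cos Δλ) = 77.45°
Final bearing θ₂ = (initial bearing from the destination back to the start) + 180° = 62.03°
Δθ = θ₂ − θ₁ = -15.4°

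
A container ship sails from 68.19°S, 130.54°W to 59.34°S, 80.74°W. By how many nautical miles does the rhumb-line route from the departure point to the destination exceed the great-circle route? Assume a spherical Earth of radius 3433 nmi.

36 nmi

Great circle: cos σ = sin φ₁ sin φ₂ + cos φ₁ cos φ₂ cos Δλ,  σ = 0.4004 rad → d_gc = 1374.4 nmi
Rhumb line: Δψ = +0.3527, q = Δφ/Δψ = 0.4380, d_rh = R√(Δφ²+q²Δλ²) = 1410.3 nmi
Excess = 1410.3 − 1374.4 = 35.9 ≈ 36 nmi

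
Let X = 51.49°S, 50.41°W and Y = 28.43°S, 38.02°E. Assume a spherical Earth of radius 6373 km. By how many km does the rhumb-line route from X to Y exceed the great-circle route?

372 km

Great circle: cos σ = sin φ₁ sin φ₂ + cos φ₁ cos φ₂ cos Δλ,  σ = 1.1728 rad → d_gc = 7474.5 km
Rhumb line: Δψ = +0.5339, q = Δφ/Δψ = 0.7539, d_rh = R√(Δφ²+q²Δλ²) = 7846.2 km
Excess = 7846.2 − 7474.5 = 371.7 ≈ 372 km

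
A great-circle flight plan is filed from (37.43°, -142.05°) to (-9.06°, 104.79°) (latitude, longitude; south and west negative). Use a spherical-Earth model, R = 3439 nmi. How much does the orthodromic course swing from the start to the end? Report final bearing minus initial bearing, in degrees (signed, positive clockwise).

-44.0°

Initial bearing θ₁ = atan2(sin Δλ cos φ₂, cos φ₁ sin φ₂ − sin φ₁ cos φ₂ cos Δλ) = 276.97°
Final bearing θ₂ = (initial bearing from the destination back to the start) + 180° = 232.96°
Δθ = θ₂ − θ₁ = -44.0°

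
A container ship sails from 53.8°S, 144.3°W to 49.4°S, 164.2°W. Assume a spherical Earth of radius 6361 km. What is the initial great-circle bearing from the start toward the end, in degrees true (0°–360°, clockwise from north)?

N = sin Δλ·cos φ₂ = -0.2215;  D = cos φ₁ sin φ₂ − sin φ₁ cos φ₂ cos Δλ = +0.0454
initial course = atan2(N, D) = 281.57°

281.6°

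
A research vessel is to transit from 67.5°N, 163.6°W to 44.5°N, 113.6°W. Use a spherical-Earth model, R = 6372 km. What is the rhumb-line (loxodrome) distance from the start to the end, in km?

Δψ = ln[tan(π/4+φ₂/2)/tan(π/4+φ₁/2)] = -0.7458;  Δφ = -0.4014 rad,  Δλ = +0.8727 rad
q = Δφ/Δψ = 0.5382
d = R·√(Δφ² + q²Δλ²) = 6372·0.61787 = 3937 km

3937 km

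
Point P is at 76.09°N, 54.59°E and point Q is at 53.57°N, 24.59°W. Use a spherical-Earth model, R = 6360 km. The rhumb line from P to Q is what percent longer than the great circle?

6.9%

Great circle: σ = 0.6304 rad → d_gc = Rσ = 4009.4 km
Rhumb: Δφ = -0.3930, Δλ = -1.3820, Δψ = -0.9924, q = Δφ/Δψ = 0.3961 → d_rh = R√(Δφ²+q²Δλ²) = 4285.7 km
Excess = (4285.7 − 4009.4) / 4009.4 = 276.3 / 4009.4 = 6.89% ≈ 6.9%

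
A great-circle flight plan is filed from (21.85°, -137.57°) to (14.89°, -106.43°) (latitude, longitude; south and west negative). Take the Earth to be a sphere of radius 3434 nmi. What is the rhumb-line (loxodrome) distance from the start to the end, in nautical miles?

Rhumb course C = atan2(Δλ, Δψ) with Δψ = ln[tan(π/4+φ₂/2)/tan(π/4+φ₁/2)] = -0.1281, Δλ = +0.5435 → C = 103.26°
d = R·|Δφ| / |cos C| = 3434·0.12147 / 0.22940 = 1818 nmi

1818 nmi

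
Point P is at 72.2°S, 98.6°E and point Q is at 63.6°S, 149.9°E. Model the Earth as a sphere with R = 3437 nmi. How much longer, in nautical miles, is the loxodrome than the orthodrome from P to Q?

36 nmi

Great circle: cos σ = sin φ₁ sin φ₂ + cos φ₁ cos φ₂ cos Δλ,  σ = 0.3545 rad → d_gc = 1218.4 nmi
Rhumb line: Δψ = +0.4040, q = Δφ/Δψ = 0.3715, d_rh = R√(Δφ²+q²Δλ²) = 1254.3 nmi
Excess = 1254.3 − 1218.4 = 35.9 ≈ 36 nmi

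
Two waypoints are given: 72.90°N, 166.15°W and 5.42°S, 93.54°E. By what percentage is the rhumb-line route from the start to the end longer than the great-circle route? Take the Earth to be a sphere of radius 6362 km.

6.2%

Great circle: σ = 1.7140 rad → d_gc = Rσ = 10904.2 km
Rhumb: Δφ = -1.3669, Δλ = -1.7507, Δψ = -1.9896, q = Δφ/Δψ = 0.6871 → d_rh = R√(Δφ²+q²Δλ²) = 11584.0 km
Excess = (11584.0 − 10904.2) / 10904.2 = 679.8 / 10904.2 = 6.23% ≈ 6.2%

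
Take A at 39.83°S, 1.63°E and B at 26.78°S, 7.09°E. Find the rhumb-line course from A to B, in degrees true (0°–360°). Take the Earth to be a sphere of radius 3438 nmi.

19.2°

Δψ = ln[tan(π/4+φ₂/2)/tan(π/4+φ₁/2)] = +0.2736
Δλ = +0.0953 rad (taken the short way round)
course = atan2(Δλ, Δψ) = 19.20°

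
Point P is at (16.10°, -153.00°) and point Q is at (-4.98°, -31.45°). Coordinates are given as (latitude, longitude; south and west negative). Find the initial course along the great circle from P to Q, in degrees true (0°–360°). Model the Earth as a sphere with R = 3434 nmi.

85.9°

θ = atan2( sin Δλ·cos φ₂ ,  cos φ₁ sin φ₂ − sin φ₁ cos φ₂ cos Δλ )
  = atan2(+0.8490, +0.0612) = 85.88°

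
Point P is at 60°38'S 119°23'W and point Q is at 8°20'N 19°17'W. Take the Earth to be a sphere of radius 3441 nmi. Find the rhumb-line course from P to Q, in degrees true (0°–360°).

Meridional parts: M(φ₁)=-1.3393, M(φ₂)=+0.1460 → ΔM = +1.4852;  Δλ = +1.7471 rad
tan C = Δλ / ΔM = +1.1763 → C = 49.63°

49.6°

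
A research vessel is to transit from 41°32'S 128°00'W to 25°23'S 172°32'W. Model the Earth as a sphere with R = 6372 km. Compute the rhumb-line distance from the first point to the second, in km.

Δψ = ln[tan(π/4+φ₂/2)/tan(π/4+φ₁/2)] = +0.3400;  Δφ = +0.2819 rad,  Δλ = -0.7773 rad
q = Δφ/Δψ = 0.8291
d = R·√(Δφ² + q²Δλ²) = 6372·0.70336 = 4482 km

4482 km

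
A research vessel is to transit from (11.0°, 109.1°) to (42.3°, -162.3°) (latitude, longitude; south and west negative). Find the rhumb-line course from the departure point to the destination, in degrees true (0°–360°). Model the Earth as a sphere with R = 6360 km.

Δψ = ln[tan(π/4+φ₂/2)/tan(π/4+φ₁/2)] = +0.6231
Δλ = +1.5464 rad (taken the short way round)
course = atan2(Δλ, Δψ) = 68.05°

68.1°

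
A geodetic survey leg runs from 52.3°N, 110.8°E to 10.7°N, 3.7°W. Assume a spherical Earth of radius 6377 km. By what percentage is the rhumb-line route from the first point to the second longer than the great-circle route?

Great circle: σ = 1.6733 rad → d_gc = Rσ = 10670.4 km
Rhumb: Δφ = -0.7261, Δλ = -1.9984, Δψ = -0.8868, q = Δφ/Δψ = 0.8187 → d_rh = R√(Δφ²+q²Δλ²) = 11414.5 km
Excess = (11414.5 − 10670.4) / 10670.4 = 744.1 / 10670.4 = 6.97% ≈ 7.0%

7.0%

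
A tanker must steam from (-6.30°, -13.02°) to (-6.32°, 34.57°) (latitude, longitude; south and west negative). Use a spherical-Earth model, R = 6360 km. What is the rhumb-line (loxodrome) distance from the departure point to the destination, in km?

5251 km

Δψ = ln[tan(π/4+φ₂/2)/tan(π/4+φ₁/2)] = -0.0004;  Δφ = -0.0003 rad,  Δλ = +0.8306 rad
q = Δφ/Δψ = 0.9939
d = R·√(Δφ² + q²Δλ²) = 6360·0.82557 = 5251 km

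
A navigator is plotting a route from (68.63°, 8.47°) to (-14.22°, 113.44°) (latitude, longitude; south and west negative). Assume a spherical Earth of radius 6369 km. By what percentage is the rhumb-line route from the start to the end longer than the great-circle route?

Great circle: σ = 1.8965 rad → d_gc = Rσ = 12079.0 km
Rhumb: Δφ = -1.4460, Δλ = +1.8321, Δψ = -1.9185, q = Δφ/Δψ = 0.7537 → d_rh = R√(Δφ²+q²Δλ²) = 12734.4 km
Excess = (12734.4 − 12079.0) / 12079.0 = 655.4 / 12079.0 = 5.43% ≈ 5.4%

5.4%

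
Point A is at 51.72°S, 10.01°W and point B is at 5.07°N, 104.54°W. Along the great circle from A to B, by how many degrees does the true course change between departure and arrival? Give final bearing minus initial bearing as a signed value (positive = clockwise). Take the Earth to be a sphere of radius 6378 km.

+51.9°

At departure: θ₁ = atan2(sin Δλ cos φ₂, cos φ₁ sin φ₂ − sin φ₁ cos φ₂ cos Δλ) = 269.60°
At arrival: θ₂ = atan2(sin Δλ cos φ₁, −cos φ₂ sin φ₁ + sin φ₂ cos φ₁ cos Δλ) = 321.54°
Δθ = θ₂ − θ₁ = +51.9°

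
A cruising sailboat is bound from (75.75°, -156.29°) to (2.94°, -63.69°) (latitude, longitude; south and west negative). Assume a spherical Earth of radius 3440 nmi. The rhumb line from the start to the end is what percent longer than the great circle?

6.0%

Great circle: σ = 1.5322 rad → d_gc = Rσ = 5270.9 nmi
Rhumb: Δφ = -1.2708, Δλ = +1.6162, Δψ = -2.0281, q = Δφ/Δψ = 0.6266 → d_rh = R√(Δφ²+q²Δλ²) = 5589.7 nmi
Excess = (5589.7 − 5270.9) / 5270.9 = 318.8 / 5270.9 = 6.048% ≈ 6.0%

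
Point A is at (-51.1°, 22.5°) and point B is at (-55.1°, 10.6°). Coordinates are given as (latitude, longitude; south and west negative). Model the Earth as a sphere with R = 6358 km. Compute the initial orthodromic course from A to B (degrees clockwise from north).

236.1°

θ = atan2( sin Δλ·cos φ₂ ,  cos φ₁ sin φ₂ − sin φ₁ cos φ₂ cos Δλ )
  = atan2(-0.1180, -0.0793) = 236.08°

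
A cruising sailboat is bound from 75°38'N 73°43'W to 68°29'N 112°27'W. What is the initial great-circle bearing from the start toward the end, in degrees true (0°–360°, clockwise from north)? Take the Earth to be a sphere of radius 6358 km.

258.6°

N = sin Δλ·cos φ₂ = -0.2295;  D = cos φ₁ sin φ₂ − sin φ₁ cos φ₂ cos Δλ = -0.0463
initial course = atan2(N, D) = 258.59°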